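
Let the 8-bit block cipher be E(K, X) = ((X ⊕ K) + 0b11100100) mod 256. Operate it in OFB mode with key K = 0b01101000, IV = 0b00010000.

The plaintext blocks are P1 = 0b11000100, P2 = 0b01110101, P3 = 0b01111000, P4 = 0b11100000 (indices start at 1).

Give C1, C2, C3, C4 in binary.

C1 = 0b10011000, C2 = 0b01101101, C3 = 0b00101100, C4 = 0b11000000

OFB encryption: S_i = E(K, S_{i−1}) with S_{0} = IV; C_i = P_i ⊕ S_i.
C1: S = E(K, 0b00010000) = 0b01011100; 0b11000100 ⊕ 0b01011100 = 0b10011000.
C2: S = E(K, 0b01011100) = 0b00011000; 0b01110101 ⊕ 0b00011000 = 0b01101101.
C3: S = E(K, 0b00011000) = 0b01010100; 0b01111000 ⊕ 0b01010100 = 0b00101100.
C4: S = E(K, 0b01010100) = 0b00100000; 0b11100000 ⊕ 0b00100000 = 0b11000000.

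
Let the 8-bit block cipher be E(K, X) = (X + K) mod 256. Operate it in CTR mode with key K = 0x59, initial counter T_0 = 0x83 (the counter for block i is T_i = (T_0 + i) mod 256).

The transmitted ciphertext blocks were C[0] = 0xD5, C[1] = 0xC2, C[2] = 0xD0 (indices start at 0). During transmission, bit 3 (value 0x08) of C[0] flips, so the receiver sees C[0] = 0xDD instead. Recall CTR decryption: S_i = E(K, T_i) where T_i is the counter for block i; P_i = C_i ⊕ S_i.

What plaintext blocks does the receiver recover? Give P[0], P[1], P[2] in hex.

P[0] = 0x01, P[1] = 0x1F, P[2] = 0x0E

Only C[0] changed, to 0xDD. In CTR, a change in C_i flips the same bit in P_i only; the keystream is unaffected. Decrypting the received ciphertext:
P[0]: T = 0x83, S = E(K, T) = 0xDC; 0xDD ⊕ 0xDC = 0x01.
P[1]: T = 0x84, S = E(K, T) = 0xDD; 0xC2 ⊕ 0xDD = 0x1F.
P[2]: T = 0x85, S = E(K, T) = 0xDE; 0xD0 ⊕ 0xDE = 0x0E.
Blocks that differ from the original plaintext: P[0].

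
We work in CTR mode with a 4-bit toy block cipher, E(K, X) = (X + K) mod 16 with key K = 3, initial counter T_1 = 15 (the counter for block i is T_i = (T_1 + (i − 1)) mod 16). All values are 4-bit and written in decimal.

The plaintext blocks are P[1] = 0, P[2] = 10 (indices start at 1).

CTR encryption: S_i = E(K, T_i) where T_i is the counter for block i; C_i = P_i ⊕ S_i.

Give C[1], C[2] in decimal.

C[1] = 2, C[2] = 9

C[1]: T = 15, S = E(K, T) = 2; 0 ⊕ 2 = 2.
C[2]: T = 0, S = E(K, T) = 3; 10 ⊕ 3 = 9.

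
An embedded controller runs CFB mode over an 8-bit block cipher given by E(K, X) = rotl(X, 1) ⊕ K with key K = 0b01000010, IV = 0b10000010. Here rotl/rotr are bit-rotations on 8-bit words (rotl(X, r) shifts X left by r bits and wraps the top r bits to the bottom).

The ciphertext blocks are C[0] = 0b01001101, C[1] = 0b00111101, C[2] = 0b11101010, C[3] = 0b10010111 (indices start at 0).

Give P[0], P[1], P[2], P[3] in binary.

P[0] = 0b00001010, P[1] = 0b11100101, P[2] = 0b11010010, P[3] = 0b00000000

CFB decryption: P_i = C_i ⊕ E(K, C_{i−1}), with C_{−1} = IV.
P[0]: E(K, 0b10000010) = 0b01000111; 0b01001101 ⊕ 0b01000111 = 0b00001010.
P[1]: E(K, 0b01001101) = 0b11011000; 0b00111101 ⊕ 0b11011000 = 0b11100101.
P[2]: E(K, 0b00111101) = 0b00111000; 0b11101010 ⊕ 0b00111000 = 0b11010010.
P[3]: E(K, 0b11101010) = 0b10010111; 0b10010111 ⊕ 0b10010111 = 0b00000000.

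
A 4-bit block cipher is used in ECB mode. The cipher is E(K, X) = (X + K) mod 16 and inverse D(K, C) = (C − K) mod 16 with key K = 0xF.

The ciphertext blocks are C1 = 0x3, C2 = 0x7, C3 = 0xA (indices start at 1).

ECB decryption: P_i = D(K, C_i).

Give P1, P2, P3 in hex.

P1: D(K, 0x3) = 0x4.
P2: D(K, 0x7) = 0x8.
P3: D(K, 0xA) = 0xB.

P1 = 0x4, P2 = 0x8, P3 = 0xB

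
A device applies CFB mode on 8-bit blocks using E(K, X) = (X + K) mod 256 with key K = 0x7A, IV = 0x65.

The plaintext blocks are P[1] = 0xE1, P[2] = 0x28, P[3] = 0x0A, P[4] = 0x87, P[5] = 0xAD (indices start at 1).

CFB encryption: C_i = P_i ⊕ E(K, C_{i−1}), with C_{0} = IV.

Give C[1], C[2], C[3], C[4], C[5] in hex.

C[1]: E(K, 0x65) = 0xDF; 0xE1 ⊕ 0xDF = 0x3E.
C[2]: E(K, 0x3E) = 0xB8; 0x28 ⊕ 0xB8 = 0x90.
C[3]: E(K, 0x90) = 0x0A; 0x0A ⊕ 0x0A = 0x00.
C[4]: E(K, 0x00) = 0x7A; 0x87 ⊕ 0x7A = 0xFD.
C[5]: E(K, 0xFD) = 0x77; 0xAD ⊕ 0x77 = 0xDA.

C[1] = 0x3E, C[2] = 0x90, C[3] = 0x00, C[4] = 0xFD, C[5] = 0xDA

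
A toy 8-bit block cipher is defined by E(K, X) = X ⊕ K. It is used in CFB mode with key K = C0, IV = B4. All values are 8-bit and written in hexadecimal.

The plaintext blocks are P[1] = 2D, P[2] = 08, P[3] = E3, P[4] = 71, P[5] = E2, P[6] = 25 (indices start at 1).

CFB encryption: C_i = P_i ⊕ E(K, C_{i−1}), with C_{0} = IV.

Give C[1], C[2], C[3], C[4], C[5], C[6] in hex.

C[1]: E(K, B4) = 74; 2D ⊕ 74 = 59.
C[2]: E(K, 59) = 99; 08 ⊕ 99 = 91.
C[3]: E(K, 91) = 51; E3 ⊕ 51 = B2.
C[4]: E(K, B2) = 72; 71 ⊕ 72 = 03.
C[5]: E(K, 03) = C3; E2 ⊕ C3 = 21.
C[6]: E(K, 21) = E1; 25 ⊕ E1 = C4.

C[1] = 59, C[2] = 91, C[3] = B2, C[4] = 03, C[5] = 21, C[6] = C4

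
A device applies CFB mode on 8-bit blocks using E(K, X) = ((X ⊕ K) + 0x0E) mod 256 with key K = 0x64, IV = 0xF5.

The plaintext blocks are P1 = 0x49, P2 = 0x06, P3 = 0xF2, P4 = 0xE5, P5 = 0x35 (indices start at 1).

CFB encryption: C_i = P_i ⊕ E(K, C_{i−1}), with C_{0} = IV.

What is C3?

C3 = 0x42

C1: E(K, 0xF5) = 0x9F; 0x49 ⊕ 0x9F = 0xD6.
C2: E(K, 0xD6) = 0xC0; 0x06 ⊕ 0xC0 = 0xC6.
C3: E(K, 0xC6) = 0xB0; 0xF2 ⊕ 0xB0 = 0x42.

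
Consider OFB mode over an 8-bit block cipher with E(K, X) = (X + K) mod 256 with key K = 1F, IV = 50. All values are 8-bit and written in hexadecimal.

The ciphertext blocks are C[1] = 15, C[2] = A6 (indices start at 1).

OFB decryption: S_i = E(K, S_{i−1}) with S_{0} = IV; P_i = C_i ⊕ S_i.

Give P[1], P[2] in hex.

P[1] = 7A, P[2] = 28

P[1]: S = E(K, 50) = 6F; 15 ⊕ 6F = 7A.
P[2]: S = E(K, 6F) = 8E; A6 ⊕ 8E = 28.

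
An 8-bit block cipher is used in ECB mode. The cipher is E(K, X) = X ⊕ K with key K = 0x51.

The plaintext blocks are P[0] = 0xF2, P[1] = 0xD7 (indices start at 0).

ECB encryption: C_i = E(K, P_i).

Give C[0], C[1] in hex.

C[0] = 0xA3, C[1] = 0x86

C[0]: E(K, 0xF2) = 0xA3.
C[1]: E(K, 0xD7) = 0x86.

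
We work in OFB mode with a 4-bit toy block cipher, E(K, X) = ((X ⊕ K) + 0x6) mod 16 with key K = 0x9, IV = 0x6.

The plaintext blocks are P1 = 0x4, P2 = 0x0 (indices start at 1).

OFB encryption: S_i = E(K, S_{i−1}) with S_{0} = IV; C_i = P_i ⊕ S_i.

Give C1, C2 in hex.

C1: S = E(K, 0x6) = 0x5; 0x4 ⊕ 0x5 = 0x1.
C2: S = E(K, 0x5) = 0x2; 0x0 ⊕ 0x2 = 0x2.

C1 = 0x1, C2 = 0x2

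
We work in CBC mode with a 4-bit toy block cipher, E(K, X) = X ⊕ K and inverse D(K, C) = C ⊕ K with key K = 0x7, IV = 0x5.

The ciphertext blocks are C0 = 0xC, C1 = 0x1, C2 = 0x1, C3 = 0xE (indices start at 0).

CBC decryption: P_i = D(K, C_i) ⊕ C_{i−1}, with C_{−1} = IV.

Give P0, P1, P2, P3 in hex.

P0: D(K, 0xC) = 0xB; 0xB ⊕ 0x5 = 0xE.
P1: D(K, 0x1) = 0x6; 0x6 ⊕ 0xC = 0xA.
P2: D(K, 0x1) = 0x6; 0x6 ⊕ 0x1 = 0x7.
P3: D(K, 0xE) = 0x9; 0x9 ⊕ 0x1 = 0x8.

P0 = 0xE, P1 = 0xA, P2 = 0x7, P3 = 0x8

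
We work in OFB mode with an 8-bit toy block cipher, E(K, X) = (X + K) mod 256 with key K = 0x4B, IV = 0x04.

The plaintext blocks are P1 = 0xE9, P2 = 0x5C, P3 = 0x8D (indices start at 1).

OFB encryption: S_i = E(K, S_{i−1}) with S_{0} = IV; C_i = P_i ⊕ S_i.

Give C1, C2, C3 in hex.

C1 = 0xA6, C2 = 0xC6, C3 = 0x68

C1: S = E(K, 0x04) = 0x4F; 0xE9 ⊕ 0x4F = 0xA6.
C2: S = E(K, 0x4F) = 0x9A; 0x5C ⊕ 0x9A = 0xC6.
C3: S = E(K, 0x9A) = 0xE5; 0x8D ⊕ 0xE5 = 0x68.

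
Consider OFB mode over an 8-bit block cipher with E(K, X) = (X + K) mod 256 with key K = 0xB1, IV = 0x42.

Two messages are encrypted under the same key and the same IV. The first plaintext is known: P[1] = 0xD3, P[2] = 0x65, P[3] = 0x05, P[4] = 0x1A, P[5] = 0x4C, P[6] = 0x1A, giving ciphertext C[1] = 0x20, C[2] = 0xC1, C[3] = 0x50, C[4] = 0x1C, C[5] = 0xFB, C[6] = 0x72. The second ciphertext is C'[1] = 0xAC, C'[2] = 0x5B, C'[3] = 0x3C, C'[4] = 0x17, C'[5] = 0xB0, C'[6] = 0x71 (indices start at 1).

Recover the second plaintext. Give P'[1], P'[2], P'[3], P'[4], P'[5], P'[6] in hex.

P'[1] = 0x5F, P'[2] = 0xFF, P'[3] = 0x69, P'[4] = 0x11, P'[5] = 0x07, P'[6] = 0x19

In OFB with a reused IV, both messages share the same keystream S_i, so C_i ⊕ C'_i = P_i ⊕ P'_i and thus P'_i = P_i ⊕ C_i ⊕ C'_i.
P'[1]: 0xD3 ⊕ 0x20 ⊕ 0xAC = 0x5F.
P'[2]: 0x65 ⊕ 0xC1 ⊕ 0x5B = 0xFF.
P'[3]: 0x05 ⊕ 0x50 ⊕ 0x3C = 0x69.
P'[4]: 0x1A ⊕ 0x1C ⊕ 0x17 = 0x11.
P'[5]: 0x4C ⊕ 0xFB ⊕ 0xB0 = 0x07.
P'[6]: 0x1A ⊕ 0x72 ⊕ 0x71 = 0x19.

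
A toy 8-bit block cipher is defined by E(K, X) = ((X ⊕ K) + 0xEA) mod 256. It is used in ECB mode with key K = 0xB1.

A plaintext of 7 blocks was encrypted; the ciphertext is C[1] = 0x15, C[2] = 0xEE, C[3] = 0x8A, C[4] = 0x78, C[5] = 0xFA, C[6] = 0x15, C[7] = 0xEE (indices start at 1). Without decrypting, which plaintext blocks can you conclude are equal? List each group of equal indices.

P[1] = P[6]; P[2] = P[7]

ECB encrypts each block independently with the same key, so equal ciphertext blocks imply equal plaintext blocks.
C[1] = C[6] = 0x15, so P[1] = P[6].
C[2] = C[7] = 0xEE, so P[2] = P[7].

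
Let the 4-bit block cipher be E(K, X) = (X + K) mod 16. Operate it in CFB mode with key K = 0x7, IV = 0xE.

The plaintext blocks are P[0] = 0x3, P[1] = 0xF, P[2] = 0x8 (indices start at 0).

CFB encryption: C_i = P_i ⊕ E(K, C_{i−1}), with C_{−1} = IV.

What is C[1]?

C[0]: E(K, 0xE) = 0x5; 0x3 ⊕ 0x5 = 0x6.
C[1]: E(K, 0x6) = 0xD; 0xF ⊕ 0xD = 0x2.

C[1] = 0x2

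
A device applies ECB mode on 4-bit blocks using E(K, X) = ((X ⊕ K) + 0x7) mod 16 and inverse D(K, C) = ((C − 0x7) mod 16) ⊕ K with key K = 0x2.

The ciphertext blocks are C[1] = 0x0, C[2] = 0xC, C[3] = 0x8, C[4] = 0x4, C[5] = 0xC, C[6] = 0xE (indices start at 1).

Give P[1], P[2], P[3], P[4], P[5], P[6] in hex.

ECB decryption: P_i = D(K, C_i).
P[1]: D(K, 0x0) = 0xB.
P[2]: D(K, 0xC) = 0x7.
P[3]: D(K, 0x8) = 0x3.
P[4]: D(K, 0x4) = 0xF.
P[5]: D(K, 0xC) = 0x7.
P[6]: D(K, 0xE) = 0x5.

P[1] = 0xB, P[2] = 0x7, P[3] = 0x3, P[4] = 0xF, P[5] = 0x7, P[6] = 0x5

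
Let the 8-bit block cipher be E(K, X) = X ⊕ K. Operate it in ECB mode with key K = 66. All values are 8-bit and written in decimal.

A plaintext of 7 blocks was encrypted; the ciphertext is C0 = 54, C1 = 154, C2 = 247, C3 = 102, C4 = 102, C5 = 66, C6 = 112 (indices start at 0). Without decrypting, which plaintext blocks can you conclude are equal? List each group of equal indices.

ECB encrypts each block independently with the same key, so equal ciphertext blocks imply equal plaintext blocks.
C3 = C4 = 102, so P3 = P4.

P3 = P4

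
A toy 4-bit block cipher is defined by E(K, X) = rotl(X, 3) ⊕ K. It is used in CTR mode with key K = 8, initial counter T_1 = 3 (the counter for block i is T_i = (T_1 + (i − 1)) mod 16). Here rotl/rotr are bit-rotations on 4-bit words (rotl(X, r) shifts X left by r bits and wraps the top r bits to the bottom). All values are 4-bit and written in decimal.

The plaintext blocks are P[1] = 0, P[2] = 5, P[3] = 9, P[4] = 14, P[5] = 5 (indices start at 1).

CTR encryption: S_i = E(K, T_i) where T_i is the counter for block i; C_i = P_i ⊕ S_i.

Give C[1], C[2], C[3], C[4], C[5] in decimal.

C[1] = 1, C[2] = 15, C[3] = 11, C[4] = 5, C[5] = 6

C[1]: T = 3, S = E(K, T) = 1; 0 ⊕ 1 = 1.
C[2]: T = 4, S = E(K, T) = 10; 5 ⊕ 10 = 15.
C[3]: T = 5, S = E(K, T) = 2; 9 ⊕ 2 = 11.
C[4]: T = 6, S = E(K, T) = 11; 14 ⊕ 11 = 5.
C[5]: T = 7, S = E(K, T) = 3; 5 ⊕ 3 = 6.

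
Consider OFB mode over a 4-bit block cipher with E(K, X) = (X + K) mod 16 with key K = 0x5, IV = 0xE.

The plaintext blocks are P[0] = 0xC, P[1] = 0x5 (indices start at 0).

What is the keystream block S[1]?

OFB encryption: S_i = E(K, S_{i−1}) with S_{−1} = IV; C_i = P_i ⊕ S_i.
C[0]: S = E(K, 0xE) = 0x3; 0xC ⊕ 0x3 = 0xF.
C[1]: S = E(K, 0x3) = 0x8; 0x5 ⊕ 0x8 = 0xD.
So S[1] = 0x8.

0x8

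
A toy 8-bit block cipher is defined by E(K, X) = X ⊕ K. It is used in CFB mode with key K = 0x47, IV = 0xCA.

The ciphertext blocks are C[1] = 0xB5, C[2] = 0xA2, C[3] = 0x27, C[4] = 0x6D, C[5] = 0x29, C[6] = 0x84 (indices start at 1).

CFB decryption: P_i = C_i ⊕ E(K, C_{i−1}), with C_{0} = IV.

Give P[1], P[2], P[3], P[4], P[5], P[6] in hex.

P[1]: E(K, 0xCA) = 0x8D; 0xB5 ⊕ 0x8D = 0x38.
P[2]: E(K, 0xB5) = 0xF2; 0xA2 ⊕ 0xF2 = 0x50.
P[3]: E(K, 0xA2) = 0xE5; 0x27 ⊕ 0xE5 = 0xC2.
P[4]: E(K, 0x27) = 0x60; 0x6D ⊕ 0x60 = 0x0D.
P[5]: E(K, 0x6D) = 0x2A; 0x29 ⊕ 0x2A = 0x03.
P[6]: E(K, 0x29) = 0x6E; 0x84 ⊕ 0x6E = 0xEA.

P[1] = 0x38, P[2] = 0x50, P[3] = 0xC2, P[4] = 0x0D, P[5] = 0x03, P[6] = 0xEA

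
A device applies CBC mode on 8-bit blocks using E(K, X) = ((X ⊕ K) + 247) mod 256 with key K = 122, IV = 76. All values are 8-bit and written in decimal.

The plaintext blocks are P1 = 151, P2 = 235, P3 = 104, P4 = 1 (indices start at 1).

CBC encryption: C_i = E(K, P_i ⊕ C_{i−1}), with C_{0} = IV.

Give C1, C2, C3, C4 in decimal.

C1 = 152, C2 = 0, C3 = 9, C4 = 105

C1: P1 ⊕ 76 = 219; E(K, 219) = 152.
C2: P2 ⊕ 152 = 115; E(K, 115) = 0.
C3: P3 ⊕ 0 = 104; E(K, 104) = 9.
C4: P4 ⊕ 9 = 8; E(K, 8) = 105.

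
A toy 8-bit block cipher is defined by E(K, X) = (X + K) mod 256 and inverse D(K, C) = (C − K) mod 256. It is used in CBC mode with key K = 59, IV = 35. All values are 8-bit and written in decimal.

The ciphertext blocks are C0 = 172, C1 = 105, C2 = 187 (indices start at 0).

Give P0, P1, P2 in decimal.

P0 = 82, P1 = 130, P2 = 233

CBC decryption: P_i = D(K, C_i) ⊕ C_{i−1}, with C_{−1} = IV.
P0: D(K, 172) = 113; 113 ⊕ 35 = 82.
P1: D(K, 105) = 46; 46 ⊕ 172 = 130.
P2: D(K, 187) = 128; 128 ⊕ 105 = 233.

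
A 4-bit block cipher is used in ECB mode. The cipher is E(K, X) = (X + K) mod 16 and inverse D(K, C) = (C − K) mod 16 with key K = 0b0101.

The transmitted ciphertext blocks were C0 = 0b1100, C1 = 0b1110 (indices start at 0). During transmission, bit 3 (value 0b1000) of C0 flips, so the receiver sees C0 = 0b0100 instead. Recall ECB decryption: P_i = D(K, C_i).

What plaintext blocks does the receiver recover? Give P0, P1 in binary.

P0 = 0b1111, P1 = 0b1001

Only C0 changed, to 0b0100. In ECB, a change in C_i affects only P_i. Decrypting the received ciphertext:
P0: D(K, 0b0100) = 0b1111.
P1: D(K, 0b1110) = 0b1001.
Blocks that differ from the original plaintext: P0.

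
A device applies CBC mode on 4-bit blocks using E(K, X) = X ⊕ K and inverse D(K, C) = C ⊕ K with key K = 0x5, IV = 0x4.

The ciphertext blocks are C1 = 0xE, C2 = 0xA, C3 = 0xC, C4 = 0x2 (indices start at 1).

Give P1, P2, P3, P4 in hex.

CBC decryption: P_i = D(K, C_i) ⊕ C_{i−1}, with C_{0} = IV.
P1: D(K, 0xE) = 0xB; 0xB ⊕ 0x4 = 0xF.
P2: D(K, 0xA) = 0xF; 0xF ⊕ 0xE = 0x1.
P3: D(K, 0xC) = 0x9; 0x9 ⊕ 0xA = 0x3.
P4: D(K, 0x2) = 0x7; 0x7 ⊕ 0xC = 0xB.

P1 = 0xF, P2 = 0x1, P3 = 0x3, P4 = 0xB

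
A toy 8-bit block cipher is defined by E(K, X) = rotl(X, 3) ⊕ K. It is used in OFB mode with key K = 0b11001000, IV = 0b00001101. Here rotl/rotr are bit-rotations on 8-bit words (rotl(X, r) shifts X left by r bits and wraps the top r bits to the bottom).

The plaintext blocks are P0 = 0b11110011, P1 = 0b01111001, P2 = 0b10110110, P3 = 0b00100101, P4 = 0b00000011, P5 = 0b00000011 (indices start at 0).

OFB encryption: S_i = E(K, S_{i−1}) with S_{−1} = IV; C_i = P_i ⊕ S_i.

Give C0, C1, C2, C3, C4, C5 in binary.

C0 = 0b01010011, C1 = 0b10110100, C2 = 0b00010000, C3 = 0b11011000, C4 = 0b00100100, C5 = 0b11110010

C0: S = E(K, 0b00001101) = 0b10100000; 0b11110011 ⊕ 0b10100000 = 0b01010011.
C1: S = E(K, 0b10100000) = 0b11001101; 0b01111001 ⊕ 0b11001101 = 0b10110100.
C2: S = E(K, 0b11001101) = 0b10100110; 0b10110110 ⊕ 0b10100110 = 0b00010000.
C3: S = E(K, 0b10100110) = 0b11111101; 0b00100101 ⊕ 0b11111101 = 0b11011000.
C4: S = E(K, 0b11111101) = 0b00100111; 0b00000011 ⊕ 0b00100111 = 0b00100100.
C5: S = E(K, 0b00100111) = 0b11110001; 0b00000011 ⊕ 0b11110001 = 0b11110010.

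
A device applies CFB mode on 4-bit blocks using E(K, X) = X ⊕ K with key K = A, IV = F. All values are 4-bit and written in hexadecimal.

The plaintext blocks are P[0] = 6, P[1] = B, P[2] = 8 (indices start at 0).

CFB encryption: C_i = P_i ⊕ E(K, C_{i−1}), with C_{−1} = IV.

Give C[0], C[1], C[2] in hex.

C[0]: E(K, F) = 5; 6 ⊕ 5 = 3.
C[1]: E(K, 3) = 9; B ⊕ 9 = 2.
C[2]: E(K, 2) = 8; 8 ⊕ 8 = 0.

C[0] = 3, C[1] = 2, C[2] = 0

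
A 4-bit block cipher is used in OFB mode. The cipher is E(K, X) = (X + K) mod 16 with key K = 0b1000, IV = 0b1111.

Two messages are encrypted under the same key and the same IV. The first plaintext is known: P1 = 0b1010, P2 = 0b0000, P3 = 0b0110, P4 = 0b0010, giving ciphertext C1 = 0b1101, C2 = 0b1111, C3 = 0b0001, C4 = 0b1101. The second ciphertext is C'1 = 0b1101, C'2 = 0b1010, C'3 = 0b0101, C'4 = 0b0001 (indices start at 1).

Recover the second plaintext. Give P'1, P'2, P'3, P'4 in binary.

P'1 = 0b1010, P'2 = 0b0101, P'3 = 0b0010, P'4 = 0b1110

In OFB with a reused IV, both messages share the same keystream S_i, so C_i ⊕ C'_i = P_i ⊕ P'_i and thus P'_i = P_i ⊕ C_i ⊕ C'_i.
P'1: 0b1010 ⊕ 0b1101 ⊕ 0b1101 = 0b1010.
P'2: 0b0000 ⊕ 0b1111 ⊕ 0b1010 = 0b0101.
P'3: 0b0110 ⊕ 0b0001 ⊕ 0b0101 = 0b0010.
P'4: 0b0010 ⊕ 0b1101 ⊕ 0b0001 = 0b1110.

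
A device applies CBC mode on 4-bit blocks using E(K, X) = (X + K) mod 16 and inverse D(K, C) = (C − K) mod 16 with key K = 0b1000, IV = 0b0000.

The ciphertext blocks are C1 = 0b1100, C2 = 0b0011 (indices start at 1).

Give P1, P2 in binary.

CBC decryption: P_i = D(K, C_i) ⊕ C_{i−1}, with C_{0} = IV.
P1: D(K, 0b1100) = 0b0100; 0b0100 ⊕ 0b0000 = 0b0100.
P2: D(K, 0b0011) = 0b1011; 0b1011 ⊕ 0b1100 = 0b0111.

P1 = 0b0100, P2 = 0b0111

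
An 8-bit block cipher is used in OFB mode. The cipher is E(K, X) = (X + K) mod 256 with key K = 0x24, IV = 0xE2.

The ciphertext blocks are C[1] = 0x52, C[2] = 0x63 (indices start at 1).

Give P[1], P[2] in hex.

P[1] = 0x54, P[2] = 0x49

OFB decryption: S_i = E(K, S_{i−1}) with S_{0} = IV; P_i = C_i ⊕ S_i.
P[1]: S = E(K, 0xE2) = 0x06; 0x52 ⊕ 0x06 = 0x54.
P[2]: S = E(K, 0x06) = 0x2A; 0x63 ⊕ 0x2A = 0x49.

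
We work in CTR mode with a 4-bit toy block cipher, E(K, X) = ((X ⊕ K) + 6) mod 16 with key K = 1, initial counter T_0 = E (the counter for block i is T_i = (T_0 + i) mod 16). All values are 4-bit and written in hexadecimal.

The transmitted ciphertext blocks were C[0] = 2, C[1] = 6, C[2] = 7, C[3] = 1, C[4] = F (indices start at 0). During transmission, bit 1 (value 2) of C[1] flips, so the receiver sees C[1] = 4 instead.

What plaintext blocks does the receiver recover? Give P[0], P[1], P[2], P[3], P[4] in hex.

CTR decryption: S_i = E(K, T_i) where T_i is the counter for block i; P_i = C_i ⊕ S_i.
Only C[1] changed, to 4. In CTR, a change in C_i flips the same bit in P_i only; the keystream is unaffected. Decrypting the received ciphertext:
P[0]: T = E, S = E(K, T) = 5; 2 ⊕ 5 = 7.
P[1]: T = F, S = E(K, T) = 4; 4 ⊕ 4 = 0.
P[2]: T = 0, S = E(K, T) = 7; 7 ⊕ 7 = 0.
P[3]: T = 1, S = E(K, T) = 6; 1 ⊕ 6 = 7.
P[4]: T = 2, S = E(K, T) = 9; F ⊕ 9 = 6.
Blocks that differ from the original plaintext: P[1].

P[0] = 7, P[1] = 0, P[2] = 0, P[3] = 7, P[4] = 6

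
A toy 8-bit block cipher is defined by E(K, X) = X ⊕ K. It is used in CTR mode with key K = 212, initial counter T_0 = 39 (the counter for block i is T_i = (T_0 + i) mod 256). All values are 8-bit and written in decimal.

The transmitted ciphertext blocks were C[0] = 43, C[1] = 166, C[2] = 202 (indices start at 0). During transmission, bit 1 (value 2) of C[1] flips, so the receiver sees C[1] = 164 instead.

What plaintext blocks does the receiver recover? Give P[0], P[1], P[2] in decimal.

P[0] = 216, P[1] = 88, P[2] = 55

CTR decryption: S_i = E(K, T_i) where T_i is the counter for block i; P_i = C_i ⊕ S_i.
Only C[1] changed, to 164. In CTR, a change in C_i flips the same bit in P_i only; the keystream is unaffected. Decrypting the received ciphertext:
P[0]: T = 39, S = E(K, T) = 243; 43 ⊕ 243 = 216.
P[1]: T = 40, S = E(K, T) = 252; 164 ⊕ 252 = 88.
P[2]: T = 41, S = E(K, T) = 253; 202 ⊕ 253 = 55.
Blocks that differ from the original plaintext: P[1].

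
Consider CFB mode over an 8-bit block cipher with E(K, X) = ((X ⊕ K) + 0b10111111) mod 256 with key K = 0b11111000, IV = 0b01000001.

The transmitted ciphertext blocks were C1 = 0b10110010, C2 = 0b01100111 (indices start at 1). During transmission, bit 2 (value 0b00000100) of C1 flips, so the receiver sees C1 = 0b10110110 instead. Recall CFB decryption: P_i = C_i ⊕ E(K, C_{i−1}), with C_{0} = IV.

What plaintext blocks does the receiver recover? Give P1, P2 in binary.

Only C1 changed, to 0b10110110. In CFB, a change in C_i flips the same bit in P_i and garbles P_{i+1}. Decrypting the received ciphertext:
P1: E(K, 0b01000001) = 0b01111000; 0b10110110 ⊕ 0b01111000 = 0b11001110.
P2: E(K, 0b10110110) = 0b00001101; 0b01100111 ⊕ 0b00001101 = 0b01101010.
Blocks that differ from the original plaintext: P1, P2.

P1 = 0b11001110, P2 = 0b01101010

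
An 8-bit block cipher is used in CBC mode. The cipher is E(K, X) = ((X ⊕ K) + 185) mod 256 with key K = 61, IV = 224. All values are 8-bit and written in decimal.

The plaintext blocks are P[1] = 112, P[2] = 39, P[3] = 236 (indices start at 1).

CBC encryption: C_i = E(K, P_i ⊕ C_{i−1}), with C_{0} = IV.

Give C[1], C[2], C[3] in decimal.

C[1]: P[1] ⊕ 224 = 144; E(K, 144) = 102.
C[2]: P[2] ⊕ 102 = 65; E(K, 65) = 53.
C[3]: P[3] ⊕ 53 = 217; E(K, 217) = 157.

C[1] = 102, C[2] = 53, C[3] = 157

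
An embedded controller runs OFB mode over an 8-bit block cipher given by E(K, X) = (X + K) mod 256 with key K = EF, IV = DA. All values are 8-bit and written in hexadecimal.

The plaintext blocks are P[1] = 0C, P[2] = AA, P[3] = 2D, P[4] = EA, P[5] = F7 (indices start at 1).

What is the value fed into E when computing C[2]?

C9

OFB encryption: S_i = E(K, S_{i−1}) with S_{0} = IV; C_i = P_i ⊕ S_i.
C[1]: S = E(K, DA) = C9; 0C ⊕ C9 = C5.
C[2]: S = E(K, C9) = B8; AA ⊕ B8 = 12.
So the input to E for block [2] is C9.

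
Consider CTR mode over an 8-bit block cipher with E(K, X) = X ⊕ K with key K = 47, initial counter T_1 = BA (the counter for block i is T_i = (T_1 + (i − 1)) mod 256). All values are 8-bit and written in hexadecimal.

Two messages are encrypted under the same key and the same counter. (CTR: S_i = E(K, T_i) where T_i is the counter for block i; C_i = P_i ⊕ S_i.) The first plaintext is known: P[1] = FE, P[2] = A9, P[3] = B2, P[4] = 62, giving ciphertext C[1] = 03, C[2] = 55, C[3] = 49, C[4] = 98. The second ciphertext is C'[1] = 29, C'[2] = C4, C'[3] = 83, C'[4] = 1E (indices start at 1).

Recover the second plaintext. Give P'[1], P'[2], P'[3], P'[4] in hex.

In CTR with a reused counter, both messages share the same keystream S_i, so C_i ⊕ C'_i = P_i ⊕ P'_i and thus P'_i = P_i ⊕ C_i ⊕ C'_i.
P'[1]: FE ⊕ 03 ⊕ 29 = D4.
P'[2]: A9 ⊕ 55 ⊕ C4 = 38.
P'[3]: B2 ⊕ 49 ⊕ 83 = 78.
P'[4]: 62 ⊕ 98 ⊕ 1E = E4.

P'[1] = D4, P'[2] = 38, P'[3] = 78, P'[4] = E4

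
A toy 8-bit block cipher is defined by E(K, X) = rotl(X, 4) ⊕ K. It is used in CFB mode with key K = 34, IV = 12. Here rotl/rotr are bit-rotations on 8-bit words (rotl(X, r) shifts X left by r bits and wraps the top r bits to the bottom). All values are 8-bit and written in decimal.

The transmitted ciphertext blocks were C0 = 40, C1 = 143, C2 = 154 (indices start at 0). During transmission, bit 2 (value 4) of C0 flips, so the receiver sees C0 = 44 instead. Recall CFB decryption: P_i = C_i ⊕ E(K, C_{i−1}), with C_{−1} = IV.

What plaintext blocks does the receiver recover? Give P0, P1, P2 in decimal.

P0 = 206, P1 = 111, P2 = 64

Only C0 changed, to 44. In CFB, a change in C_i flips the same bit in P_i and garbles P_{i+1}. Decrypting the received ciphertext:
P0: E(K, 12) = 226; 44 ⊕ 226 = 206.
P1: E(K, 44) = 224; 143 ⊕ 224 = 111.
P2: E(K, 143) = 218; 154 ⊕ 218 = 64.
Blocks that differ from the original plaintext: P0, P1.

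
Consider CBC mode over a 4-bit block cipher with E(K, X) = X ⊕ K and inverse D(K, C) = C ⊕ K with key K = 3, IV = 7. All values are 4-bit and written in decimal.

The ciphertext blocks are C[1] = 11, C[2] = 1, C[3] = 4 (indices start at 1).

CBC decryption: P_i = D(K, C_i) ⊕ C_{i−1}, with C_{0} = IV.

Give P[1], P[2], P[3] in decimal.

P[1] = 15, P[2] = 9, P[3] = 6

P[1]: D(K, 11) = 8; 8 ⊕ 7 = 15.
P[2]: D(K, 1) = 2; 2 ⊕ 11 = 9.
P[3]: D(K, 4) = 7; 7 ⊕ 1 = 6.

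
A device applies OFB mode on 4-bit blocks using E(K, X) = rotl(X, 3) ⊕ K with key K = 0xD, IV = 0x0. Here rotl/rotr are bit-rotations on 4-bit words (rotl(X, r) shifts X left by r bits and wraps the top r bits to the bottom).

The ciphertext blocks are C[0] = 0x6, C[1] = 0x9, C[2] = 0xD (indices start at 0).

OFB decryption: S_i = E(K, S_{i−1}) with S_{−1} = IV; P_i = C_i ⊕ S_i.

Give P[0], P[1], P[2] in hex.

P[0] = 0xB, P[1] = 0xA, P[2] = 0x9

P[0]: S = E(K, 0x0) = 0xD; 0x6 ⊕ 0xD = 0xB.
P[1]: S = E(K, 0xD) = 0x3; 0x9 ⊕ 0x3 = 0xA.
P[2]: S = E(K, 0x3) = 0x4; 0xD ⊕ 0x4 = 0x9.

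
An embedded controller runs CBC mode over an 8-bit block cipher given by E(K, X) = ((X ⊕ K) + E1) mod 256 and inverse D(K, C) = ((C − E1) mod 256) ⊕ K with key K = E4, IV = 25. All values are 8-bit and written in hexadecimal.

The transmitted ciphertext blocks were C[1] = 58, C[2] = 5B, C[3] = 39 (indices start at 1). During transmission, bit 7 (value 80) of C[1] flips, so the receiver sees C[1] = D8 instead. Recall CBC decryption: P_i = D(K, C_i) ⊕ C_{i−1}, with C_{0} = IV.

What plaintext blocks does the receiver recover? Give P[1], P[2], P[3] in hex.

P[1] = 36, P[2] = 46, P[3] = E7

Only C[1] changed, to D8. In CBC, a change in C_i garbles P_i and flips the same bit in P_{i+1}. Decrypting the received ciphertext:
P[1]: D(K, D8) = 13; 13 ⊕ 25 = 36.
P[2]: D(K, 5B) = 9E; 9E ⊕ D8 = 46.
P[3]: D(K, 39) = BC; BC ⊕ 5B = E7.
Blocks that differ from the original plaintext: P[1], P[2].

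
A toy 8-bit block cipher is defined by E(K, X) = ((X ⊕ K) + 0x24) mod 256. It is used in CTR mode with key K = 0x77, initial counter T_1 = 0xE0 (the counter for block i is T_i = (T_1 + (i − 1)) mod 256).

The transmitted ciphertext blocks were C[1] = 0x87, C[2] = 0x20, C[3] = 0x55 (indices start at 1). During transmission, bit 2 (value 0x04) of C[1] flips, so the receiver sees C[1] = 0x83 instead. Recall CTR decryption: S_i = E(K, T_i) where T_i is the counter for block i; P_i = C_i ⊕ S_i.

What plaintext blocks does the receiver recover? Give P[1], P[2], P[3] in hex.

Only C[1] changed, to 0x83. In CTR, a change in C_i flips the same bit in P_i only; the keystream is unaffected. Decrypting the received ciphertext:
P[1]: T = 0xE0, S = E(K, T) = 0xBB; 0x83 ⊕ 0xBB = 0x38.
P[2]: T = 0xE1, S = E(K, T) = 0xBA; 0x20 ⊕ 0xBA = 0x9A.
P[3]: T = 0xE2, S = E(K, T) = 0xB9; 0x55 ⊕ 0xB9 = 0xEC.
Blocks that differ from the original plaintext: P[1].

P[1] = 0x38, P[2] = 0x9A, P[3] = 0xEC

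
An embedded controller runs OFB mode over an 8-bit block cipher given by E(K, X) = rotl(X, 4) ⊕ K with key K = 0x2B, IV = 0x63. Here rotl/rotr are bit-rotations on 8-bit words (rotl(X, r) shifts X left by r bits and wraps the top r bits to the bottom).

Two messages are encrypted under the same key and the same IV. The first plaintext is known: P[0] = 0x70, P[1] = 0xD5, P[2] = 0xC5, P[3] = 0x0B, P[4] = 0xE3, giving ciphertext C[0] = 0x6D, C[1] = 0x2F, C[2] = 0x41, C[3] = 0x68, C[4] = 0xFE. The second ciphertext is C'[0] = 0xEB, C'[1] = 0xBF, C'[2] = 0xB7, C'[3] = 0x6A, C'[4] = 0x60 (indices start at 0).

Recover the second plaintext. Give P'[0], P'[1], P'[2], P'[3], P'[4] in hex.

P'[0] = 0xF6, P'[1] = 0x45, P'[2] = 0x33, P'[3] = 0x09, P'[4] = 0x7D

In OFB with a reused IV, both messages share the same keystream S_i, so C_i ⊕ C'_i = P_i ⊕ P'_i and thus P'_i = P_i ⊕ C_i ⊕ C'_i.
P'[0]: 0x70 ⊕ 0x6D ⊕ 0xEB = 0xF6.
P'[1]: 0xD5 ⊕ 0x2F ⊕ 0xBF = 0x45.
P'[2]: 0xC5 ⊕ 0x41 ⊕ 0xB7 = 0x33.
P'[3]: 0x0B ⊕ 0x68 ⊕ 0x6A = 0x09.
P'[4]: 0xE3 ⊕ 0xFE ⊕ 0x60 = 0x7D.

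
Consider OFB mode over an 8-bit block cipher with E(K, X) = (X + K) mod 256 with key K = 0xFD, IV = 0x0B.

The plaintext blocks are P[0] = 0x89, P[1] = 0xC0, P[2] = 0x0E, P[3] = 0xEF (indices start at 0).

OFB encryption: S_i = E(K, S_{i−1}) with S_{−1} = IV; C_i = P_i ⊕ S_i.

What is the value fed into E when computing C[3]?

0x02

C[0]: S = E(K, 0x0B) = 0x08; 0x89 ⊕ 0x08 = 0x81.
C[1]: S = E(K, 0x08) = 0x05; 0xC0 ⊕ 0x05 = 0xC5.
C[2]: S = E(K, 0x05) = 0x02; 0x0E ⊕ 0x02 = 0x0C.
C[3]: S = E(K, 0x02) = 0xFF; 0xEF ⊕ 0xFF = 0x10.
So the input to E for block [3] is 0x02.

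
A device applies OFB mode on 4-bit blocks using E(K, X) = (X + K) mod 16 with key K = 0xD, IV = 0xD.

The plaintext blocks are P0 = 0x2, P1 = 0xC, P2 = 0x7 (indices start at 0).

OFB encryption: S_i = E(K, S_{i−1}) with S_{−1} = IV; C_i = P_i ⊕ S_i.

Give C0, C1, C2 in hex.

C0: S = E(K, 0xD) = 0xA; 0x2 ⊕ 0xA = 0x8.
C1: S = E(K, 0xA) = 0x7; 0xC ⊕ 0x7 = 0xB.
C2: S = E(K, 0x7) = 0x4; 0x7 ⊕ 0x4 = 0x3.

C0 = 0x8, C1 = 0xB, C2 = 0x3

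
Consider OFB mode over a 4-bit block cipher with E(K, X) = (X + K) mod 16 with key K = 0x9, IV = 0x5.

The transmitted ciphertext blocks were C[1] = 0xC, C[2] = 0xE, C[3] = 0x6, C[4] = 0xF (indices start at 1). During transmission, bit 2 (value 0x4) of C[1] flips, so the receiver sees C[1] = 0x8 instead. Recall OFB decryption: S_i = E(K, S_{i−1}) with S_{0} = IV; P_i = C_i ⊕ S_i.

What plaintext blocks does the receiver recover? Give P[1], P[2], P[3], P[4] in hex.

Only C[1] changed, to 0x8. In OFB, a change in C_i flips the same bit in P_i only; the keystream is unaffected. Decrypting the received ciphertext:
P[1]: S = E(K, 0x5) = 0xE; 0x8 ⊕ 0xE = 0x6.
P[2]: S = E(K, 0xE) = 0x7; 0xE ⊕ 0x7 = 0x9.
P[3]: S = E(K, 0x7) = 0x0; 0x6 ⊕ 0x0 = 0x6.
P[4]: S = E(K, 0x0) = 0x9; 0xF ⊕ 0x9 = 0x6.
Blocks that differ from the original plaintext: P[1].

P[1] = 0x6, P[2] = 0x9, P[3] = 0x6, P[4] = 0x6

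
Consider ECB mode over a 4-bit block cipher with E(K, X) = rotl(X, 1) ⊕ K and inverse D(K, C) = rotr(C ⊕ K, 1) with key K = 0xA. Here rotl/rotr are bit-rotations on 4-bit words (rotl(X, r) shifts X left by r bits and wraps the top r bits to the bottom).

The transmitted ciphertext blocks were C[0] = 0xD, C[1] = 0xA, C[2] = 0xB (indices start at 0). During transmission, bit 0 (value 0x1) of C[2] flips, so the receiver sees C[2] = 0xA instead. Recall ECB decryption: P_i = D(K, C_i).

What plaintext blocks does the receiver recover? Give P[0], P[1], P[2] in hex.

Only C[2] changed, to 0xA. In ECB, a change in C_i affects only P_i. Decrypting the received ciphertext:
P[0]: D(K, 0xD) = 0xB.
P[1]: D(K, 0xA) = 0x0.
P[2]: D(K, 0xA) = 0x0.
Blocks that differ from the original plaintext: P[2].

P[0] = 0xB, P[1] = 0x0, P[2] = 0x0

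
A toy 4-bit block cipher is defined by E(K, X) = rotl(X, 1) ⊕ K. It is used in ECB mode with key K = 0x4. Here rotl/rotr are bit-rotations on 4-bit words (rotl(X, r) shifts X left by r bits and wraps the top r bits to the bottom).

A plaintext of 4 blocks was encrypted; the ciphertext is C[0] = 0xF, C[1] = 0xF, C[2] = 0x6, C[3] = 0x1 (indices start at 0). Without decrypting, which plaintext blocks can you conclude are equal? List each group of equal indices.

P[0] = P[1]

ECB encrypts each block independently with the same key, so equal ciphertext blocks imply equal plaintext blocks.
C[0] = C[1] = 0xF, so P[0] = P[1].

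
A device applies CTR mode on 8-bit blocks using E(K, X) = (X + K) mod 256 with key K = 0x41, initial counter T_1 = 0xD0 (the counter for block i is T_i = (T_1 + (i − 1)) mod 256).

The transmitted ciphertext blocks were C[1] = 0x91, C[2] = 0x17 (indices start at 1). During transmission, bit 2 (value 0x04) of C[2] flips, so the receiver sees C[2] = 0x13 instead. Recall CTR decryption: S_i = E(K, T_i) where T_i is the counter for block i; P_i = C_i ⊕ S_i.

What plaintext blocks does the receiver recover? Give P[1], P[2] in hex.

P[1] = 0x80, P[2] = 0x01

Only C[2] changed, to 0x13. In CTR, a change in C_i flips the same bit in P_i only; the keystream is unaffected. Decrypting the received ciphertext:
P[1]: T = 0xD0, S = E(K, T) = 0x11; 0x91 ⊕ 0x11 = 0x80.
P[2]: T = 0xD1, S = E(K, T) = 0x12; 0x13 ⊕ 0x12 = 0x01.
Blocks that differ from the original plaintext: P[2].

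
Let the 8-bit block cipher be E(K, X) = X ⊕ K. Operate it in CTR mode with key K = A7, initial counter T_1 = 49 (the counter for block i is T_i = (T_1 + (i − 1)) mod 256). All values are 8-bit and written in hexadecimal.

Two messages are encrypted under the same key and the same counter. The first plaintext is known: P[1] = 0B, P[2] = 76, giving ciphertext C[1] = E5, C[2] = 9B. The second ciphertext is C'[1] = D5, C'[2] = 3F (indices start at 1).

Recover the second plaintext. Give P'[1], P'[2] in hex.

P'[1] = 3B, P'[2] = D2

In CTR with a reused counter, both messages share the same keystream S_i, so C_i ⊕ C'_i = P_i ⊕ P'_i and thus P'_i = P_i ⊕ C_i ⊕ C'_i.
P'[1]: 0B ⊕ E5 ⊕ D5 = 3B.
P'[2]: 76 ⊕ 9B ⊕ 3F = D2.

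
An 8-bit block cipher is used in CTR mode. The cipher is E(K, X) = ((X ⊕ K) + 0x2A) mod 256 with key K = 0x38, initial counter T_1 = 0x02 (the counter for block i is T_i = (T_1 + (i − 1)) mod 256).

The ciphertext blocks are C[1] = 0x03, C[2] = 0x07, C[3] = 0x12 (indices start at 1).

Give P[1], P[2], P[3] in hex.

P[1] = 0x67, P[2] = 0x62, P[3] = 0x74

CTR decryption: S_i = E(K, T_i) where T_i is the counter for block i; P_i = C_i ⊕ S_i.
P[1]: T = 0x02, S = E(K, T) = 0x64; 0x03 ⊕ 0x64 = 0x67.
P[2]: T = 0x03, S = E(K, T) = 0x65; 0x07 ⊕ 0x65 = 0x62.
P[3]: T = 0x04, S = E(K, T) = 0x66; 0x12 ⊕ 0x66 = 0x74.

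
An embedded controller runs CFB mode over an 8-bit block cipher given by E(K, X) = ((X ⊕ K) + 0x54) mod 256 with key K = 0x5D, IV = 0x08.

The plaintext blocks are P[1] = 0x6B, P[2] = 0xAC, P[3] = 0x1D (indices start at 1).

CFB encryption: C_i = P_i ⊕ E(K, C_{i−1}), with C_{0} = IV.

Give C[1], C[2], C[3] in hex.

C[1] = 0xC2, C[2] = 0x5F, C[3] = 0x4B

C[1]: E(K, 0x08) = 0xA9; 0x6B ⊕ 0xA9 = 0xC2.
C[2]: E(K, 0xC2) = 0xF3; 0xAC ⊕ 0xF3 = 0x5F.
C[3]: E(K, 0x5F) = 0x56; 0x1D ⊕ 0x56 = 0x4B.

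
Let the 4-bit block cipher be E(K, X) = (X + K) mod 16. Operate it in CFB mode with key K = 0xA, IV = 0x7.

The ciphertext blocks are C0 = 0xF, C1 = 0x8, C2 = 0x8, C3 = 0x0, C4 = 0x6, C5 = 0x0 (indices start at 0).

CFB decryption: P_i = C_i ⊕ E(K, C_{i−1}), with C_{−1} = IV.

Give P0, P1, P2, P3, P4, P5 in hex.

P0 = 0xE, P1 = 0x1, P2 = 0xA, P3 = 0x2, P4 = 0xC, P5 = 0x0

P0: E(K, 0x7) = 0x1; 0xF ⊕ 0x1 = 0xE.
P1: E(K, 0xF) = 0x9; 0x8 ⊕ 0x9 = 0x1.
P2: E(K, 0x8) = 0x2; 0x8 ⊕ 0x2 = 0xA.
P3: E(K, 0x8) = 0x2; 0x0 ⊕ 0x2 = 0x2.
P4: E(K, 0x0) = 0xA; 0x6 ⊕ 0xA = 0xC.
P5: E(K, 0x6) = 0x0; 0x0 ⊕ 0x0 = 0x0.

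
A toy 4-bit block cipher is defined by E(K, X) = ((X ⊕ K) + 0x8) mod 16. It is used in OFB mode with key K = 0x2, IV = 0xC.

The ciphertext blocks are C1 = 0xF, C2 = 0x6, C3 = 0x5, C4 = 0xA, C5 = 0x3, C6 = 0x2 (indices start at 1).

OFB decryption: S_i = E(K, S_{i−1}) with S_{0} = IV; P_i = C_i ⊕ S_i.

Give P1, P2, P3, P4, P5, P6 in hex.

P1: S = E(K, 0xC) = 0x6; 0xF ⊕ 0x6 = 0x9.
P2: S = E(K, 0x6) = 0xC; 0x6 ⊕ 0xC = 0xA.
P3: S = E(K, 0xC) = 0x6; 0x5 ⊕ 0x6 = 0x3.
P4: S = E(K, 0x6) = 0xC; 0xA ⊕ 0xC = 0x6.
P5: S = E(K, 0xC) = 0x6; 0x3 ⊕ 0x6 = 0x5.
P6: S = E(K, 0x6) = 0xC; 0x2 ⊕ 0xC = 0xE.

P1 = 0x9, P2 = 0xA, P3 = 0x3, P4 = 0x6, P5 = 0x5, P6 = 0xE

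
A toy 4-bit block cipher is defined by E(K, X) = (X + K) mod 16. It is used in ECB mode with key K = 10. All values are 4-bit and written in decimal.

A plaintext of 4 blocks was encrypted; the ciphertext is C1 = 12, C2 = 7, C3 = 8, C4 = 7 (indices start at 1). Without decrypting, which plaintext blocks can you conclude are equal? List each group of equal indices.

P2 = P4

ECB encrypts each block independently with the same key, so equal ciphertext blocks imply equal plaintext blocks.
C2 = C4 = 7, so P2 = P4.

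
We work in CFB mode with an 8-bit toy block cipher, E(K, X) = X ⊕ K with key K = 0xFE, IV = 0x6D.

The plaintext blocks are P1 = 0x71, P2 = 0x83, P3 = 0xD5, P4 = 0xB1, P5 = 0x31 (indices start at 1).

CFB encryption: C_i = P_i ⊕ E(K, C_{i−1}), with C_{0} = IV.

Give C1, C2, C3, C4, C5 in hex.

C1 = 0xE2, C2 = 0x9F, C3 = 0xB4, C4 = 0xFB, C5 = 0x34

C1: E(K, 0x6D) = 0x93; 0x71 ⊕ 0x93 = 0xE2.
C2: E(K, 0xE2) = 0x1C; 0x83 ⊕ 0x1C = 0x9F.
C3: E(K, 0x9F) = 0x61; 0xD5 ⊕ 0x61 = 0xB4.
C4: E(K, 0xB4) = 0x4A; 0xB1 ⊕ 0x4A = 0xFB.
C5: E(K, 0xFB) = 0x05; 0x31 ⊕ 0x05 = 0x34.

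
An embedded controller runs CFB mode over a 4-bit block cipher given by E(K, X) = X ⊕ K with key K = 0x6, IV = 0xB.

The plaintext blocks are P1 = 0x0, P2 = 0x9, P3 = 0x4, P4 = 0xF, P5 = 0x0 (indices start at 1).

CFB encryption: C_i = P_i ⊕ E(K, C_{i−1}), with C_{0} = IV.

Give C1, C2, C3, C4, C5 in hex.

C1: E(K, 0xB) = 0xD; 0x0 ⊕ 0xD = 0xD.
C2: E(K, 0xD) = 0xB; 0x9 ⊕ 0xB = 0x2.
C3: E(K, 0x2) = 0x4; 0x4 ⊕ 0x4 = 0x0.
C4: E(K, 0x0) = 0x6; 0xF ⊕ 0x6 = 0x9.
C5: E(K, 0x9) = 0xF; 0x0 ⊕ 0xF = 0xF.

C1 = 0xD, C2 = 0x2, C3 = 0x0, C4 = 0x9, C5 = 0xF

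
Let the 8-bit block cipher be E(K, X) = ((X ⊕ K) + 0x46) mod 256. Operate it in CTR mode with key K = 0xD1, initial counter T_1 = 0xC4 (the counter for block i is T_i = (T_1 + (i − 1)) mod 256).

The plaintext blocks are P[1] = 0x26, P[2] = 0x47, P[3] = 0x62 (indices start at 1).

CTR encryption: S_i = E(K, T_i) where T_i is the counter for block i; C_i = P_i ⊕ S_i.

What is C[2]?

C[1]: T = 0xC4, S = E(K, T) = 0x5B; 0x26 ⊕ 0x5B = 0x7D.
C[2]: T = 0xC5, S = E(K, T) = 0x5A; 0x47 ⊕ 0x5A = 0x1D.

C[2] = 0x1D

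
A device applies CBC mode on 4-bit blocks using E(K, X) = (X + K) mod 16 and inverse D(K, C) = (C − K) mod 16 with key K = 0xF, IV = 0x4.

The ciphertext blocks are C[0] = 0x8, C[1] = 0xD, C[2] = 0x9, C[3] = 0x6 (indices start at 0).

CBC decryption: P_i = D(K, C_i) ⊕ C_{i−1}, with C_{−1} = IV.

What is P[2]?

P[2]: D(K, 0x9) = 0xA; 0xA ⊕ 0xD = 0x7.

P[2] = 0x7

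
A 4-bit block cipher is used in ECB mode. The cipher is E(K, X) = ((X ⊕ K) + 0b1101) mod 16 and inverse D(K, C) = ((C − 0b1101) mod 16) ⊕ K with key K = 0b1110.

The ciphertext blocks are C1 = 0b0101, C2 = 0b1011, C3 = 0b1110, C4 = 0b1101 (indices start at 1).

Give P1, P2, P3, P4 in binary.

ECB decryption: P_i = D(K, C_i).
P1: D(K, 0b0101) = 0b0110.
P2: D(K, 0b1011) = 0b0000.
P3: D(K, 0b1110) = 0b1111.
P4: D(K, 0b1101) = 0b1110.

P1 = 0b0110, P2 = 0b0000, P3 = 0b1111, P4 = 0b1110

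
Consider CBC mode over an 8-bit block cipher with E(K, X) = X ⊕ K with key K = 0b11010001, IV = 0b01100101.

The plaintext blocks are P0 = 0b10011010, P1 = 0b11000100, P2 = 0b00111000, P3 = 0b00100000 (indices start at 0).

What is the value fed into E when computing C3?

CBC encryption: C_i = E(K, P_i ⊕ C_{i−1}), with C_{−1} = IV.
C0: P0 ⊕ 0b01100101 = 0b11111111; E(K, 0b11111111) = 0b00101110.
C1: P1 ⊕ 0b00101110 = 0b11101010; E(K, 0b11101010) = 0b00111011.
C2: P2 ⊕ 0b00111011 = 0b00000011; E(K, 0b00000011) = 0b11010010.
C3: P3 ⊕ 0b11010010 = 0b11110010; E(K, 0b11110010) = 0b00100011.
So the input to E for block 3 is 0b11110010.

0b11110010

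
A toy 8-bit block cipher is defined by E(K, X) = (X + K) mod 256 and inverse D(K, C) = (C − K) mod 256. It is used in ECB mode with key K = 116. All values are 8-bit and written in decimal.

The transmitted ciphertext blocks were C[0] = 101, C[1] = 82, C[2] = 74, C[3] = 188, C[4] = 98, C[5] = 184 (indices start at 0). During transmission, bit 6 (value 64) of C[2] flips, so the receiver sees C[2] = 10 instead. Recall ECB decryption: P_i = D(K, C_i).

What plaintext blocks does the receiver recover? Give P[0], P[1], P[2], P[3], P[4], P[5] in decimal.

Only C[2] changed, to 10. In ECB, a change in C_i affects only P_i. Decrypting the received ciphertext:
P[0]: D(K, 101) = 241.
P[1]: D(K, 82) = 222.
P[2]: D(K, 10) = 150.
P[3]: D(K, 188) = 72.
P[4]: D(K, 98) = 238.
P[5]: D(K, 184) = 68.
Blocks that differ from the original plaintext: P[2].

P[0] = 241, P[1] = 222, P[2] = 150, P[3] = 72, P[4] = 238, P[5] = 68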